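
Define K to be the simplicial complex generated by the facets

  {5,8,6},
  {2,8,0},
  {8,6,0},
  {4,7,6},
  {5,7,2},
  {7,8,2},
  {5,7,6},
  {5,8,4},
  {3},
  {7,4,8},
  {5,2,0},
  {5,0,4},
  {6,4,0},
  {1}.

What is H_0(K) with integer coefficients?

Order the vertices as 0 < 1 < 2 < 3 < 4 < 5 < 6 < 7 < 8. Listing each simplex with vertices in this order, K has dimension 2 with simplices:

  0-simplices (9): [0], [1], [2], [3], [4], [5], [6], [7], [8]
  1-simplices (18): [0,2], [0,4], [0,5], [0,6], [0,8], [2,5], [2,7], [2,8], [4,5], [4,6], [4,7], [4,8], [5,6], [5,7], [5,8], [6,7], [6,8], [7,8]
  2-simplices (12): [0,2,5], [0,2,8], [0,4,5], [0,4,6], [0,6,8], [2,5,7], [2,7,8], [4,5,8], [4,6,7], [4,7,8], [5,6,7], [5,6,8]

so the chain groups are C_0 ≅ Z^9, C_1 ≅ Z^18, C_2 ≅ Z^12.

∂_1: C_1 → C_0 sends each edge [p,q] (with p < q) to q − p. For instance
  ∂[4,8] = [8] − [4].
The resulting 9×18 matrix has rank 6, and its Smith normal form has invariant factors (1,1,1,1,1,1).

Boundary ∂_2: C_2 → C_1 maps a triangle to the signed sum of its edges. For instance
  ∂[0,2,8] = [2,8] − [0,8] + [0,2],
  ∂[0,4,6] = [4,6] − [0,6] + [0,4].
This gives a 18×12 integer matrix of rank 12; reducing to Smith normal form yields diagonal entries (1,1,1,1,1,1,1,1,1,1,1,2).

Now H_k = ker ∂_k / im ∂_{k+1}, so:

  H_0: rank C_0 − rank ∂_1 = 9 − 6 = 3, and the invariant factors of ∂_1 are all 1, so H_0 = Z^3.

(K is a triangulation of the disjoint union of the real projective plane RP^2 and a set of 2 points.)

H_0 = Z^3.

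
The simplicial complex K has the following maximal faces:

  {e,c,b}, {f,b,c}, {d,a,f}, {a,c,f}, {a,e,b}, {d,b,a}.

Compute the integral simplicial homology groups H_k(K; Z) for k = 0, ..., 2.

H_0 = Z,  H_1 = Z,  H_2 = 0.

Take the total order a < b < c < d < e < f on the vertex set. Then K (dimension 2) consists of the simplices:

  0-simplices (6): a, b, c, d, e, f
  1-simplices (12): ab, ac, ad, ae, af, bc, bd, be, bf, ce, cf, df
  2-simplices (6): abd, abe, acf, adf, bce, bcf

so the chain groups are C_0 ≅ Z^6, C_1 ≅ Z^12, C_2 ≅ Z^6.

Boundary ∂_1: C_1 → C_0 is given by ∂[p,q] = [q] − [p]. For instance
  ∂df = f − d.
As a 6×12 matrix over Z this has rank 5, with invariant factors (1,1,1,1,1).

Boundary ∂_2: C_2 → C_1 sends each 2-simplex [p,q,r] to [q,r] − [p,r] + [p,q]. For instance
  ∂adf = df − af + ad,
  ∂bce = ce − be + bc.
As a 12×6 matrix over Z this has rank 6, with invariant factors (1,1,1,1,1,1).

Reading off H_k = ker ∂_k / im ∂_{k+1}:

  H_0: rank C_0 − rank ∂_1 = 6 − 5 = 1, and the invariant factors of ∂_1 are all 1, so H_0 = Z.
  H_1: rank ker ∂_1 − rank ∂_2 = (12 − 5) − 6 = 1, and the invariant factors of ∂_2 are all 1, so H_1 = Z.
  H_2: rank ker ∂_2 − rank ∂_3 = (6 − 6) − 0 = 0, and there is no ∂_3, so H_2 = 0.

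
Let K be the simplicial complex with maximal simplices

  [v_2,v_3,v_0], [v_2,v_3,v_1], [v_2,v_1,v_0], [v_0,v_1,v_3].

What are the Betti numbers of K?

We work with the vertex ordering v_0 < v_1 < v_2 < v_3. The simplices of K, each written with vertices in increasing order, are:

  0-simplices (4): [v_0], [v_1], [v_2], [v_3]
  1-simplices (6): [v_0,v_1], [v_0,v_2], [v_0,v_3], [v_1,v_2], [v_1,v_3], [v_2,v_3]
  2-simplices (4): [v_0,v_1,v_2], [v_0,v_1,v_3], [v_0,v_2,v_3], [v_1,v_2,v_3]

Hence C_0 ≅ Z^4, C_1 ≅ Z^6, C_2 ≅ Z^4.

∂_1: C_1 → C_0 maps an edge to its endpoints' difference, ∂[p,q] = q − p. For instance
  ∂[v_1,v_2] = [v_2] − [v_1].
This gives a 4×6 integer matrix of rank 3; reducing to Smith normal form yields diagonal entries (1,1,1).

∂_2: C_2 → C_1 acts by ∂[p,q,r] = [q,r] − [p,r] + [p,q]. For instance
  ∂[v_0,v_2,v_3] = [v_2,v_3] − [v_0,v_3] + [v_0,v_2],
  ∂[v_0,v_1,v_2] = [v_1,v_2] − [v_0,v_2] + [v_0,v_1].
The 6×4 boundary matrix has rank 3 and Smith normal form diag(1,1,1).

Computing H_k = (kernel of ∂_k) / (image of ∂_{k+1}):

  H_0: rank C_0 − rank ∂_1 = 4 − 3 = 1, and the invariant factors of ∂_1 are all 1, so H_0 ≅ Z.
  H_1: rank ker ∂_1 − rank ∂_2 = (6 − 3) − 3 = 0, and the invariant factors of ∂_2 are all 1, so H_1 ≅ 0.
  H_2: rank ker ∂_2 − rank ∂_3 = (4 − 3) − 0 = 1, and there is no ∂_3, so H_2 ≅ Z.

As a check, the Euler characteristic is 4 − 6 + 4 = 2, which agrees with 1 − 0 + 1 = 2.

Hence the Betti numbers are b_0 = 1, b_1 = 0, b_2 = 1.

b_0 = 1, b_1 = 0, b_2 = 1.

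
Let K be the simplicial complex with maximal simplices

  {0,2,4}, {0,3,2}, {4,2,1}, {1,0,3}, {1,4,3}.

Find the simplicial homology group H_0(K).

Order the vertices as 0 < 1 < 2 < 3 < 4. Listing each simplex with vertices in this order, K has dimension 2 with simplices:

  0-simplices (5): [0], [1], [2], [3], [4]
  1-simplices (10): [0,1], [0,2], [0,3], [0,4], [1,2], [1,3], [1,4], [2,3], [2,4], [3,4]
  2-simplices (5): [0,1,3], [0,2,3], [0,2,4], [1,2,4], [1,3,4]

Hence C_0 ≅ Z^5, C_1 ≅ Z^10, C_2 ≅ Z^5.

Boundary ∂_1: C_1 → C_0 sends each edge [p,q] (with p < q) to q − p.
This gives a 5×10 integer matrix of rank 4; reducing to Smith normal form yields diagonal entries (1,1,1,1).

∂_2: C_2 → C_1 sends each 2-simplex [p,q,r] to [q,r] − [p,r] + [p,q]. For instance
  ∂[0,2,4] = [2,4] − [0,4] + [0,2],
  ∂[1,2,4] = [2,4] − [1,4] + [1,2].
As a 10×5 matrix over Z this has rank 5, with invariant factors (1,1,1,1,1).

Computing H_k = (kernel of ∂_k) / (image of ∂_{k+1}):

  H_0: rank C_0 − rank ∂_1 = 5 − 4 = 1, and the invariant factors of ∂_1 are all 1, so H_0 ≅ Z.

H_0 = Z.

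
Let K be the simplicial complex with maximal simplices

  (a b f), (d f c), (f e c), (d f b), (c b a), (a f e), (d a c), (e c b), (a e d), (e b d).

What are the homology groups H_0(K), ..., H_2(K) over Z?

We work with the vertex ordering a < b < c < d < e < f. The simplices of K, each written with vertices in increasing order, are:

  0-simplices (6): a, b, c, d, e, f
  1-simplices (15): ab, ac, ad, ae, af, bc, bd, be, bf, cd, ce, cf, de, df, ef
  2-simplices (10): abc, abf, acd, ade, aef, bce, bde, bdf, cdf, cef

Hence C_0 ≅ Z^6, C_1 ≅ Z^15, C_2 ≅ Z^10.

∂_1: C_1 → C_0 sends each edge [p,q] (with p < q) to q − p. For instance
  ∂bd = d − b.
The resulting 6×15 matrix has rank 5, and its Smith normal form has invariant factors (1,1,1,1,1).

∂_2: C_2 → C_1 maps a triangle to the signed sum of its edges. For instance
  ∂bdf = df − bf + bd,
  ∂abc = bc − ac + ab.
As a 15×10 matrix over Z this has rank 10, with invariant factors (1,1,1,1,1,1,1,1,1,2).

Computing H_k = (kernel of ∂_k) / (image of ∂_{k+1}):

  H_0: rank C_0 − rank ∂_1 = 6 − 5 = 1, and the invariant factors of ∂_1 are all 1, so H_0 ≅ Z.
  H_1: rank ker ∂_1 − rank ∂_2 = (15 − 5) − 10 = 0, and ∂_2 has invariant factor 2 > 1, so H_1 ≅ Z/2.
  H_2: rank ker ∂_2 − rank ∂_3 = (10 − 10) − 0 = 0, and there is no ∂_3, so H_2 ≅ 0.

As a check, the Euler characteristic is 6 − 15 + 10 = 1, which agrees with 1 − 0 + 0 = 1.

H_0 ≅ Z,  H_1 ≅ Z/2,  H_2 = 0.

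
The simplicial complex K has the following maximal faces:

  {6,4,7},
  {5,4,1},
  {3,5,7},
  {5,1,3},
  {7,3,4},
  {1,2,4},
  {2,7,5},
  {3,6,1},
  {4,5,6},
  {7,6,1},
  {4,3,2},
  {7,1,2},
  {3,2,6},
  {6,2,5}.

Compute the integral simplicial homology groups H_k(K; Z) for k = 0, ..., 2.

H_0 ≅ Z,  H_1 ≅ Z^2,  H_2 ≅ Z.

Fix the vertex order 1 < 2 < 3 < 4 < 5 < 6 < 7 and write every simplex with vertices in increasing order. Then dim K = 2 and the simplices of K are:

  0-simplices (7): [1], [2], [3], [4], [5], [6], [7]
  1-simplices (21): [1,2], [1,3], [1,4], [1,5], [1,6], [1,7], [2,3], [2,4], [2,5], [2,6], [2,7], [3,4], [3,5], [3,6], [3,7], [4,5], [4,6], [4,7], [5,6], [5,7], [6,7]
  2-simplices (14): [1,2,4], [1,2,7], [1,3,5], [1,3,6], [1,4,5], [1,6,7], [2,3,4], [2,3,6], [2,5,6], [2,5,7], [3,4,7], [3,5,7], [4,5,6], [4,6,7]

Hence C_0 ≅ Z^7, C_1 ≅ Z^21, C_2 ≅ Z^14.

Boundary ∂_1: C_1 → C_0 is given by ∂[p,q] = [q] − [p]. For instance
  ∂[2,5] = [5] − [2].
As a 7×21 matrix over Z this has rank 6, with invariant factors (1,1,1,1,1,1).

∂_2: C_2 → C_1 acts by ∂[p,q,r] = [q,r] − [p,r] + [p,q]. For instance
  ∂[1,6,7] = [6,7] − [1,7] + [1,6],
  ∂[1,3,5] = [3,5] − [1,5] + [1,3].
The resulting 21×14 matrix has rank 13, and its Smith normal form has invariant factors (1,1,1,1,1,1,1,1,1,1,1,1,1).

Now H_k = ker ∂_k / im ∂_{k+1}, so:

  H_0: rank C_0 − rank ∂_1 = 7 − 6 = 1, and the invariant factors of ∂_1 are all 1, so H_0 = Z.
  H_1: rank ker ∂_1 − rank ∂_2 = (21 − 6) − 13 = 2, and the invariant factors of ∂_2 are all 1, so H_1 = Z^2.
  H_2: rank ker ∂_2 − rank ∂_3 = (14 − 13) − 0 = 1, and there is no ∂_3, so H_2 = Z.

As a check, the Euler characteristic is 7 − 21 + 14 = 0, which agrees with 1 − 2 + 1 = 0.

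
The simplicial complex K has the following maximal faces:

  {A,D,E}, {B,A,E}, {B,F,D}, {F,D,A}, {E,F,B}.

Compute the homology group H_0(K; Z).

We work with the vertex ordering A < B < D < E < F. The simplices of K, each written with vertices in increasing order, are:

  0-simplices (5): A, B, D, E, F
  1-simplices (10): AB, AD, AE, AF, BD, BE, BF, DE, DF, EF
  2-simplices (5): ABE, ADE, ADF, BDF, BEF

Hence C_0 ≅ Z^5, C_1 ≅ Z^10, C_2 ≅ Z^5.

∂_1: C_1 → C_0 sends each edge [p,q] (with p < q) to q − p.
As a 5×10 matrix over Z this has rank 4, with invariant factors (1,1,1,1).

∂_2: C_2 → C_1 acts by ∂[p,q,r] = [q,r] − [p,r] + [p,q]. For instance
  ∂BEF = EF − BF + BE,
  ∂ADE = DE − AE + AD.
This gives a 10×5 integer matrix of rank 5; reducing to Smith normal form yields diagonal entries (1,1,1,1,1).

From H_k ≅ ker(∂_k) / im(∂_{k+1}) we obtain:

  H_0: rank C_0 − rank ∂_1 = 5 − 4 = 1, and the invariant factors of ∂_1 are all 1, so H_0 = Z.

H_0 ≅ Z.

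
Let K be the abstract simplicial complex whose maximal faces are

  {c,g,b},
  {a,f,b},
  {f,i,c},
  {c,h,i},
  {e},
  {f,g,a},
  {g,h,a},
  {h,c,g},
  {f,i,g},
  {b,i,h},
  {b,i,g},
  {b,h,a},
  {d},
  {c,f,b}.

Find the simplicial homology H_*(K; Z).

K has 9 vertices, 18 edges, 12 triangles.
rank ∂_0 = 0, rank ∂_1 = 6 ⇒ b_0 = 9 − 0 − 6 = 3; all invariant factors of ∂_1 are 1 so no torsion. So H_0 ≅ Z^3.
rank ∂_1 = 6, rank ∂_2 = 12 ⇒ b_1 = 18 − 6 − 12 = 0; ∂_2 has invariant factor(s) [2] giving torsion. So H_1 ≅ Z/2Z.
rank ∂_2 = 12, rank ∂_3 = 0 ⇒ b_2 = 12 − 12 − 0 = 0. So H_2 ≅ 0.

H_0 = Z^3,  H_1 = Z/2Z,  H_2 = 0.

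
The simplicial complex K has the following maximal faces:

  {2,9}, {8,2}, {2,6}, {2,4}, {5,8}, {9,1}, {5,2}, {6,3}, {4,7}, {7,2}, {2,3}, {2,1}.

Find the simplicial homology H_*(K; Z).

We work with the vertex ordering 1 < 2 < 3 < 4 < 5 < 6 < 7 < 8 < 9. The simplices of K, each written with vertices in increasing order, are:

  0-simplices (9): [1], [2], [3], [4], [5], [6], [7], [8], [9]
  1-simplices (12): [1,2], [1,9], [2,3], [2,4], [2,5], [2,6], [2,7], [2,8], [2,9], [3,6], [4,7], [5,8]

so the chain groups are C_0 ≅ Z^9, C_1 ≅ Z^12.

Boundary ∂_1: C_1 → C_0 sends each edge [p,q] (with p < q) to q − p.
This gives a 9×12 integer matrix of rank 8; reducing to Smith normal form yields diagonal entries (1,1,1,1,1,1,1,1).

From H_k ≅ ker(∂_k) / im(∂_{k+1}) we obtain:

  H_0: rank C_0 − rank ∂_1 = 9 − 8 = 1, and the invariant factors of ∂_1 are all 1, so H_0 = Z.
  H_1: rank ker ∂_1 − rank ∂_2 = (12 − 8) − 0 = 4, and there is no ∂_2, so H_1 = Z^4.

H_0 ≅ Z,  H_1 ≅ Z^4.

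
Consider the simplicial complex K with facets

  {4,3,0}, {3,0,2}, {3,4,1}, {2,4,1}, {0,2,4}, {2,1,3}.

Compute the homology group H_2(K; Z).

H_2 = Z.

Take the total order 0 < 1 < 2 < 3 < 4 on the vertex set. Then K (dimension 2) consists of the simplices:

  0-simplices (5): [0], [1], [2], [3], [4]
  1-simplices (9): [0,2], [0,3], [0,4], [1,2], [1,3], [1,4], [2,3], [2,4], [3,4]
  2-simplices (6): [0,2,3], [0,2,4], [0,3,4], [1,2,3], [1,2,4], [1,3,4]

so the chain groups are C_0 ≅ Z^5, C_1 ≅ Z^9, C_2 ≅ Z^6.

∂_1: C_1 → C_0 is given by ∂[p,q] = [q] − [p]. For instance
  ∂[2,3] = [3] − [2].
This gives a 5×9 integer matrix of rank 4; reducing to Smith normal form yields diagonal entries (1,1,1,1).

The boundary map ∂_2: C_2 → C_1 maps a triangle to the signed sum of its edges. For instance
  ∂[1,2,4] = [2,4] − [1,4] + [1,2],
  ∂[0,2,4] = [2,4] − [0,4] + [0,2].
As a 9×6 matrix over Z this has rank 5, with invariant factors (1,1,1,1,1).

Reading off H_k = ker ∂_k / im ∂_{k+1}:

  H_2: rank ker ∂_2 − rank ∂_3 = (6 − 5) − 0 = 1, and there is no ∂_3, so H_2 = Z.

(K is a triangulation of the 2-sphere S^2.)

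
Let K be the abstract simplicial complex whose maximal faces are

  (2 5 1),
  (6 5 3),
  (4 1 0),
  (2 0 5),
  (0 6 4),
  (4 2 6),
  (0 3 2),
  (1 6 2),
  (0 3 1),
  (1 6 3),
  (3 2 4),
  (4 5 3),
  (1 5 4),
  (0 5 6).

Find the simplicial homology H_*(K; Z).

Order the vertices as 0 < 1 < 2 < 3 < 4 < 5 < 6. Listing each simplex with vertices in this order, K has dimension 2 with simplices:

  0-simplices (7): [0], [1], [2], [3], [4], [5], [6]
  1-simplices (21): [0,1], [0,2], [0,3], [0,4], [0,5], [0,6], [1,2], [1,3], [1,4], [1,5], [1,6], [2,3], [2,4], [2,5], [2,6], [3,4], [3,5], [3,6], [4,5], [4,6], [5,6]
  2-simplices (14): [0,1,3], [0,1,4], [0,2,3], [0,2,5], [0,4,6], [0,5,6], [1,2,5], [1,2,6], [1,3,6], [1,4,5], [2,3,4], [2,4,6], [3,4,5], [3,5,6]

giving chain groups C_0 ≅ Z^7, C_1 ≅ Z^21, C_2 ≅ Z^14.

∂_1: C_1 → C_0 sends each edge [p,q] (with p < q) to q − p. For instance
  ∂[1,6] = [6] − [1].
The resulting 7×21 matrix has rank 6, and its Smith normal form has invariant factors (1,1,1,1,1,1).

Boundary ∂_2: C_2 → C_1 sends each 2-simplex [p,q,r] to [q,r] − [p,r] + [p,q]. For instance
  ∂[0,4,6] = [4,6] − [0,6] + [0,4],
  ∂[1,2,5] = [2,5] − [1,5] + [1,2].
This gives a 21×14 integer matrix of rank 13; reducing to Smith normal form yields diagonal entries (1,1,1,1,1,1,1,1,1,1,1,1,1).

From H_k ≅ ker(∂_k) / im(∂_{k+1}) we obtain:

  H_0: rank C_0 − rank ∂_1 = 7 − 6 = 1, and the invariant factors of ∂_1 are all 1, so H_0 ≅ Z.
  H_1: rank ker ∂_1 − rank ∂_2 = (21 − 6) − 13 = 2, and the invariant factors of ∂_2 are all 1, so H_1 ≅ Z^2.
  H_2: rank ker ∂_2 − rank ∂_3 = (14 − 13) − 0 = 1, and there is no ∂_3, so H_2 ≅ Z.

As a check, the Euler characteristic is 7 − 21 + 14 = 0, which agrees with 1 − 2 + 1 = 0.

H_0 = Z,  H_1 = Z^2,  H_2 = Z.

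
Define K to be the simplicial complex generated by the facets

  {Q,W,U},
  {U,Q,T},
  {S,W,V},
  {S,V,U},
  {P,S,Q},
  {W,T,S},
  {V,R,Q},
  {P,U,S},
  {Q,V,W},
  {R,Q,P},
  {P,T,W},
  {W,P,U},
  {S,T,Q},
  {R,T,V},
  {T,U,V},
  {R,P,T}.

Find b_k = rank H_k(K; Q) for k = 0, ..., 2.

Order the vertices as P < Q < R < S < T < U < V < W. Listing each simplex with vertices in this order, K has dimension 2 with simplices:

  0-simplices (8): P, Q, R, S, T, U, V, W
  1-simplices (24): PQ, PR, PS, PT, PU, PW, QR, QS, QT, QU, QV, QW, RT, RV, ST, SU, SV, SW, TU, TV, TW, UV, UW, VW
  2-simplices (16): PQR, PQS, PRT, PSU, PTW, PUW, QRV, QST, QTU, QUW, QVW, RTV, STW, SUV, SVW, TUV

giving chain groups C_0 ≅ Z^8, C_1 ≅ Z^24, C_2 ≅ Z^16.

Boundary ∂_1: C_1 → C_0 maps an edge to its endpoints' difference, ∂[p,q] = q − p. For instance
  ∂QV = V − Q.
The resulting 8×24 matrix has rank 7, and its Smith normal form has invariant factors (1,1,1,1,1,1,1).

∂_2: C_2 → C_1 maps a triangle to the signed sum of its edges. For instance
  ∂SUV = UV − SV + SU,
  ∂PSU = SU − PU + PS.
As a 24×16 matrix over Z this has rank 15, with invariant factors (1,1,1,1,1,1,1,1,1,1,1,1,1,1,1).

Computing H_k = (kernel of ∂_k) / (image of ∂_{k+1}):

  H_0: rank C_0 − rank ∂_1 = 8 − 7 = 1, and the invariant factors of ∂_1 are all 1, so H_0 ≅ Z.
  H_1: rank ker ∂_1 − rank ∂_2 = (24 − 7) − 15 = 2, and the invariant factors of ∂_2 are all 1, so H_1 ≅ Z^2.
  H_2: rank ker ∂_2 − rank ∂_3 = (16 − 15) − 0 = 1, and there is no ∂_3, so H_2 ≅ Z.

Hence the Betti numbers are b_0 = 1, b_1 = 2, b_2 = 1.

b_0 = 1, b_1 = 2, b_2 = 1.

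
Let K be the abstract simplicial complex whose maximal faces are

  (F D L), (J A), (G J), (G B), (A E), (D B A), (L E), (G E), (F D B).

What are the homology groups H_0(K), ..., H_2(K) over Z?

We work with the vertex ordering A < B < D < E < F < G < J < L. The simplices of K, each written with vertices in increasing order, are:

  0-simplices (8): A, B, D, E, F, G, J, L
  1-simplices (13): AB, AD, AE, AJ, BD, BF, BG, DF, DL, EG, EL, FL, GJ
  2-simplices (3): ABD, BDF, DFL

giving chain groups C_0 ≅ Z^8, C_1 ≅ Z^13, C_2 ≅ Z^3.

The boundary map ∂_1: C_1 → C_0 is given by ∂[p,q] = [q] − [p]. For instance
  ∂FL = L − F.
As a 8×13 matrix over Z this has rank 7, with invariant factors (1,1,1,1,1,1,1).

∂_2: C_2 → C_1 sends each 2-simplex [p,q,r] to [q,r] − [p,r] + [p,q]. For instance
  ∂BDF = DF − BF + BD,
  ∂ABD = BD − AD + AB.
The resulting 13×3 matrix has rank 3, and its Smith normal form has invariant factors (1,1,1).

Now H_k = ker ∂_k / im ∂_{k+1}, so:

  H_0: rank C_0 − rank ∂_1 = 8 − 7 = 1, and the invariant factors of ∂_1 are all 1, so H_0 = Z.
  H_1: rank ker ∂_1 − rank ∂_2 = (13 − 7) − 3 = 3, and the invariant factors of ∂_2 are all 1, so H_1 = Z^3.
  H_2: rank ker ∂_2 − rank ∂_3 = (3 − 3) − 0 = 0, and there is no ∂_3, so H_2 = 0.

As a check, the Euler characteristic is 8 − 13 + 3 = -2, which agrees with 1 − 3 + 0 = -2.

H_0 = Z,  H_1 = Z^3,  H_2 = 0.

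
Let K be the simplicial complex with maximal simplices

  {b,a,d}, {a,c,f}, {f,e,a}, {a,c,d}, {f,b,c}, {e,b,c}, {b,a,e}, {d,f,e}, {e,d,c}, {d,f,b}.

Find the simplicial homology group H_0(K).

Order the vertices as a < b < c < d < e < f. Listing each simplex with vertices in this order, K has dimension 2 with simplices:

  0-simplices (6): a, b, c, d, e, f
  1-simplices (15): ab, ac, ad, ae, af, bc, bd, be, bf, cd, ce, cf, de, df, ef
  2-simplices (10): abd, abe, acd, acf, aef, bce, bcf, bdf, cde, def

giving chain groups C_0 ≅ Z^6, C_1 ≅ Z^15, C_2 ≅ Z^10.

The boundary map ∂_1: C_1 → C_0 is given by ∂[p,q] = [q] − [p].
As a 6×15 matrix over Z this has rank 5, with invariant factors (1,1,1,1,1).

Boundary ∂_2: C_2 → C_1 maps a triangle to the signed sum of its edges. For instance
  ∂acf = cf − af + ac,
  ∂bce = ce − be + bc.
The 15×10 boundary matrix has rank 10 and Smith normal form diag(1,1,1,1,1,1,1,1,1,2).

Computing H_k = (kernel of ∂_k) / (image of ∂_{k+1}):

  H_0: rank C_0 − rank ∂_1 = 6 − 5 = 1, and the invariant factors of ∂_1 are all 1, so H_0 ≅ Z.

(K is a triangulation of the real projective plane RP^2.)

H_0 ≅ Z.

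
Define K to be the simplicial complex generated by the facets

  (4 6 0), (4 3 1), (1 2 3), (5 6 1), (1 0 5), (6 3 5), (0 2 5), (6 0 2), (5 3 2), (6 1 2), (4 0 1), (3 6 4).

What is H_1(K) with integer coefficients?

H_1 ≅ Z/2.

We work with the vertex ordering 0 < 1 < 2 < 3 < 4 < 5 < 6. The simplices of K, each written with vertices in increasing order, are:

  0-simplices (7): [0], [1], [2], [3], [4], [5], [6]
  1-simplices (18): [0,1], [0,2], [0,4], [0,5], [0,6], [1,2], [1,3], [1,4], [1,5], [1,6], [2,3], [2,5], [2,6], [3,4], [3,5], [3,6], [4,6], [5,6]
  2-simplices (12): [0,1,4], [0,1,5], [0,2,5], [0,2,6], [0,4,6], [1,2,3], [1,2,6], [1,3,4], [1,5,6], [2,3,5], [3,4,6], [3,5,6]

Hence C_0 ≅ Z^7, C_1 ≅ Z^18, C_2 ≅ Z^12.

∂_1: C_1 → C_0 sends each edge [p,q] (with p < q) to q − p.
The resulting 7×18 matrix has rank 6, and its Smith normal form has invariant factors (1,1,1,1,1,1).

Boundary ∂_2: C_2 → C_1 sends each 2-simplex [p,q,r] to [q,r] − [p,r] + [p,q]. For instance
  ∂[1,5,6] = [5,6] − [1,6] + [1,5],
  ∂[3,4,6] = [4,6] − [3,6] + [3,4].
The 18×12 boundary matrix has rank 12 and Smith normal form diag(1,1,1,1,1,1,1,1,1,1,1,2).

Computing H_k = (kernel of ∂_k) / (image of ∂_{k+1}):

  H_1: rank ker ∂_1 − rank ∂_2 = (18 − 6) − 12 = 0, and ∂_2 has invariant factor 2 > 1, so H_1 = Z/2.

(K is a triangulation of the real projective plane RP^2.)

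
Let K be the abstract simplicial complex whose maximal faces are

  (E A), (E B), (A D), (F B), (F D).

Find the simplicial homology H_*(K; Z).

We work with the vertex ordering A < B < D < E < F. The simplices of K, each written with vertices in increasing order, are:

  0-simplices (5): A, B, D, E, F
  1-simplices (5): AD, AE, BE, BF, DF

so the chain groups are C_0 ≅ Z^5, C_1 ≅ Z^5.

The boundary map ∂_1: C_1 → C_0 is given by ∂[p,q] = [q] − [p]. For instance
  ∂AD = D − A.
As a 5×5 matrix over Z this has rank 4, with invariant factors (1,1,1,1).

Computing H_k = (kernel of ∂_k) / (image of ∂_{k+1}):

  H_0: rank C_0 − rank ∂_1 = 5 − 4 = 1, and the invariant factors of ∂_1 are all 1, so H_0 ≅ Z.
  H_1: rank ker ∂_1 − rank ∂_2 = (5 − 4) − 0 = 1, and there is no ∂_2, so H_1 ≅ Z.

H_0 ≅ Z,  H_1 ≅ Z.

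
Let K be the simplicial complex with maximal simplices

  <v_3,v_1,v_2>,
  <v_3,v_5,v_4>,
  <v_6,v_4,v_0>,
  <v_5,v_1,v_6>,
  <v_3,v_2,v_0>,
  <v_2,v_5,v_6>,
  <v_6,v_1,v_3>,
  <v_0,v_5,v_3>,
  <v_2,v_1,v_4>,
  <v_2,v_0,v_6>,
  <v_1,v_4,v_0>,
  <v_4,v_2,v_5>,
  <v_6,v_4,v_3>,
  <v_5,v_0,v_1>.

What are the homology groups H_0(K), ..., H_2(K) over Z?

Order the vertices as v_0 < v_1 < v_2 < v_3 < v_4 < v_5 < v_6. Listing each simplex with vertices in this order, K has dimension 2 with simplices:

  0-simplices (7): [v_0], [v_1], [v_2], [v_3], [v_4], [v_5], [v_6]
  1-simplices (21): (21 of them)
  2-simplices (14): (14 of them)

Hence C_0 ≅ Z^7, C_1 ≅ Z^21, C_2 ≅ Z^14.

The boundary map ∂_1: C_1 → C_0 maps an edge to its endpoints' difference, ∂[p,q] = q − p. For instance
  ∂[v_1,v_3] = [v_3] − [v_1].
This gives a 7×21 integer matrix of rank 6; reducing to Smith normal form yields diagonal entries (1,1,1,1,1,1).

Boundary ∂_2: C_2 → C_1 sends each 2-simplex [p,q,r] to [q,r] − [p,r] + [p,q]. For instance
  ∂[v_2,v_4,v_5] = [v_4,v_5] − [v_2,v_5] + [v_2,v_4],
  ∂[v_0,v_1,v_5] = [v_1,v_5] − [v_0,v_5] + [v_0,v_1].
The 21×14 boundary matrix has rank 13 and Smith normal form diag(1,1,1,1,1,1,1,1,1,1,1,1,1).

Computing H_k = (kernel of ∂_k) / (image of ∂_{k+1}):

  H_0: rank C_0 − rank ∂_1 = 7 − 6 = 1, and the invariant factors of ∂_1 are all 1, so H_0 = Z.
  H_1: rank ker ∂_1 − rank ∂_2 = (21 − 6) − 13 = 2, and the invariant factors of ∂_2 are all 1, so H_1 = Z^2.
  H_2: rank ker ∂_2 − rank ∂_3 = (14 − 13) − 0 = 1, and there is no ∂_3, so H_2 = Z.

H_0 = Z,  H_1 = Z^2,  H_2 = Z.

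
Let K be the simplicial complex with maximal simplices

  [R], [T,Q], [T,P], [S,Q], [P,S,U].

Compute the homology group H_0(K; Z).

H_0 = Z^2.

K has 6 vertices, 6 edges, 1 triangle.
rank ∂_0 = 0, rank ∂_1 = 4 ⇒ b_0 = 6 − 0 − 4 = 2; all invariant factors of ∂_1 are 1 so no torsion. So H_0 = Z^2.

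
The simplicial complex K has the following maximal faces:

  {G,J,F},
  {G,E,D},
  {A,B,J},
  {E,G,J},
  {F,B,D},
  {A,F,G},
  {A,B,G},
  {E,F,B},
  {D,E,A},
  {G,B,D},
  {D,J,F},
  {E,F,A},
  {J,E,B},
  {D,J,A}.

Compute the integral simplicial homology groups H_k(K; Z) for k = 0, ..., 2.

H_0 = Z,  H_1 = Z^2,  H_2 = Z.

Fix the vertex order A < B < D < E < F < G < J and write every simplex with vertices in increasing order. Then dim K = 2 and the simplices of K are:

  0-simplices (7): A, B, D, E, F, G, J
  1-simplices (21): AB, AD, AE, AF, AG, AJ, BD, BE, BF, BG, BJ, DE, DF, DG, DJ, EF, EG, EJ, FG, FJ, GJ
  2-simplices (14): ABG, ABJ, ADE, ADJ, AEF, AFG, BDF, BDG, BEF, BEJ, DEG, DFJ, EGJ, FGJ

Hence C_0 ≅ Z^7, C_1 ≅ Z^21, C_2 ≅ Z^14.

The boundary map ∂_1: C_1 → C_0 maps an edge to its endpoints' difference, ∂[p,q] = q − p.
As a 7×21 matrix over Z this has rank 6, with invariant factors (1,1,1,1,1,1).

Boundary ∂_2: C_2 → C_1 maps a triangle to the signed sum of its edges. For instance
  ∂AFG = FG − AG + AF,
  ∂EGJ = GJ − EJ + EG.
This gives a 21×14 integer matrix of rank 13; reducing to Smith normal form yields diagonal entries (1,1,1,1,1,1,1,1,1,1,1,1,1).

Reading off H_k = ker ∂_k / im ∂_{k+1}:

  H_0: rank C_0 − rank ∂_1 = 7 − 6 = 1, and the invariant factors of ∂_1 are all 1, so H_0 = Z.
  H_1: rank ker ∂_1 − rank ∂_2 = (21 − 6) − 13 = 2, and the invariant factors of ∂_2 are all 1, so H_1 = Z^2.
  H_2: rank ker ∂_2 − rank ∂_3 = (14 − 13) − 0 = 1, and there is no ∂_3, so H_2 = Z.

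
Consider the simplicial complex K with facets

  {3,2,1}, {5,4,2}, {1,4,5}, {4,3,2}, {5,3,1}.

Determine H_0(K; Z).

H_0 = Z.

We work with the vertex ordering 1 < 2 < 3 < 4 < 5. The simplices of K, each written with vertices in increasing order, are:

  0-simplices (5): [1], [2], [3], [4], [5]
  1-simplices (10): [1,2], [1,3], [1,4], [1,5], [2,3], [2,4], [2,5], [3,4], [3,5], [4,5]
  2-simplices (5): [1,2,3], [1,3,5], [1,4,5], [2,3,4], [2,4,5]

Hence C_0 ≅ Z^5, C_1 ≅ Z^10, C_2 ≅ Z^5.

The boundary map ∂_1: C_1 → C_0 is given by ∂[p,q] = [q] − [p].
The resulting 5×10 matrix has rank 4, and its Smith normal form has invariant factors (1,1,1,1).

The boundary map ∂_2: C_2 → C_1 maps a triangle to the signed sum of its edges. For instance
  ∂[1,2,3] = [2,3] − [1,3] + [1,2],
  ∂[2,3,4] = [3,4] − [2,4] + [2,3].
The 10×5 boundary matrix has rank 5 and Smith normal form diag(1,1,1,1,1).

Reading off H_k = ker ∂_k / im ∂_{k+1}:

  H_0: rank C_0 − rank ∂_1 = 5 − 4 = 1, and the invariant factors of ∂_1 are all 1, so H_0 = Z.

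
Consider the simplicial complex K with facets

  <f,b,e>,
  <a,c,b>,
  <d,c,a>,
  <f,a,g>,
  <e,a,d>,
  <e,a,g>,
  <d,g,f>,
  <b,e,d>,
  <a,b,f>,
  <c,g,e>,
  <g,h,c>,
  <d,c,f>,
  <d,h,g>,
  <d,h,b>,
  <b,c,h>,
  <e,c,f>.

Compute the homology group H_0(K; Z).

H_0 = Z.

K has 8 vertices, 24 edges, 16 triangles.
rank ∂_0 = 0, rank ∂_1 = 7 ⇒ b_0 = 8 − 0 − 7 = 1; all invariant factors of ∂_1 are 1 so no torsion. So H_0 ≅ Z.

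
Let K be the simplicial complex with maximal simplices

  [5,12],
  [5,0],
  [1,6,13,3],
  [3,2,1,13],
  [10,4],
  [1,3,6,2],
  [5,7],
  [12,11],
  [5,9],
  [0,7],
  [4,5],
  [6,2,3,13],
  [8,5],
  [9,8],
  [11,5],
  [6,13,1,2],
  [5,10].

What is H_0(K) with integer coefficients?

H_0 = Z^2.

Order the vertices as 0 < 1 < 2 < 3 < 4 < 5 < 6 < 7 < 8 < 9 < 10 < 11 < 12 < 13. Listing each simplex with vertices in this order, K has dimension 3 with simplices:

  0-simplices (14): [0], [1], [2], [3], [4], [5], [6], [7], [8], [9], [10], [11], [12], [13]
  1-simplices (22): (22 of them)
  2-simplices (10): [1,2,3], [1,2,6], [1,2,13], [1,3,6], [1,3,13], [1,6,13], [2,3,6], [2,3,13], [2,6,13], [3,6,13]
  3-simplices (5): [1,2,3,6], [1,2,3,13], [1,2,6,13], [1,3,6,13], [2,3,6,13]

giving chain groups C_0 ≅ Z^14, C_1 ≅ Z^22, C_2 ≅ Z^10, C_3 ≅ Z^5.

The boundary map ∂_1: C_1 → C_0 is given by ∂[p,q] = [q] − [p].
The 14×22 boundary matrix has rank 12 and Smith normal form diag(1,1,1,1,1,1,1,1,1,1,1,1).

Boundary ∂_2: C_2 → C_1 acts by ∂[p,q,r] = [q,r] − [p,r] + [p,q]. For instance
  ∂[1,6,13] = [6,13] − [1,13] + [1,6],
  ∂[2,6,13] = [6,13] − [2,13] + [2,6].
This gives a 22×10 integer matrix of rank 6; reducing to Smith normal form yields diagonal entries (1,1,1,1,1,1).

Boundary ∂_3: C_3 → C_2 sends each 3-simplex σ to the alternating sum Σ_i (−1)^i (σ with its i-th vertex removed). For instance
  ∂[1,2,6,13] = [2,6,13] − [1,6,13] + [1,2,13] − [1,2,6],
  ∂[1,2,3,6] = [2,3,6] − [1,3,6] + [1,2,6] − [1,2,3].
This gives a 10×5 integer matrix of rank 4; reducing to Smith normal form yields diagonal entries (1,1,1,1).

Computing H_k = (kernel of ∂_k) / (image of ∂_{k+1}):

  H_0: rank C_0 − rank ∂_1 = 14 − 12 = 2, and the invariant factors of ∂_1 are all 1, so H_0 ≅ Z^2.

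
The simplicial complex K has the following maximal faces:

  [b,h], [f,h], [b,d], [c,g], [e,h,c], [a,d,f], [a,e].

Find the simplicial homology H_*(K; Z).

H_0 ≅ Z,  H_1 ≅ Z^2,  H_2 = 0.

Order the vertices as a < b < c < d < e < f < g < h. Listing each simplex with vertices in this order, K has dimension 2 with simplices:

  0-simplices (8): a, b, c, d, e, f, g, h
  1-simplices (11): ad, ae, af, bd, bh, ce, cg, ch, df, eh, fh
  2-simplices (2): adf, ceh

giving chain groups C_0 ≅ Z^8, C_1 ≅ Z^11, C_2 ≅ Z^2.

The boundary map ∂_1: C_1 → C_0 is given by ∂[p,q] = [q] − [p].
This gives a 8×11 integer matrix of rank 7; reducing to Smith normal form yields diagonal entries (1,1,1,1,1,1,1).

Boundary ∂_2: C_2 → C_1 acts by ∂[p,q,r] = [q,r] − [p,r] + [p,q]. For instance
  ∂ceh = eh − ch + ce,
  ∂adf = df − af + ad.
As a 11×2 matrix over Z this has rank 2, with invariant factors (1,1).

Computing H_k = (kernel of ∂_k) / (image of ∂_{k+1}):

  H_0: rank C_0 − rank ∂_1 = 8 − 7 = 1, and the invariant factors of ∂_1 are all 1, so H_0 = Z.
  H_1: rank ker ∂_1 − rank ∂_2 = (11 − 7) − 2 = 2, and the invariant factors of ∂_2 are all 1, so H_1 = Z^2.
  H_2: rank ker ∂_2 − rank ∂_3 = (2 − 2) − 0 = 0, and there is no ∂_3, so H_2 = 0.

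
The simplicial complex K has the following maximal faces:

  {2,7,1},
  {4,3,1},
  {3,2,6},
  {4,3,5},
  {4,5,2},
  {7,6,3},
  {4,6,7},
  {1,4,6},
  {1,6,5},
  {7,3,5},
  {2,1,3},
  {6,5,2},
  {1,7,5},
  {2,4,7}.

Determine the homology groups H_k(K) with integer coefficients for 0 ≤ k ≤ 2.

Order the vertices as 1 < 2 < 3 < 4 < 5 < 6 < 7. Listing each simplex with vertices in this order, K has dimension 2 with simplices:

  0-simplices (7): [1], [2], [3], [4], [5], [6], [7]
  1-simplices (21): [1,2], [1,3], [1,4], [1,5], [1,6], [1,7], [2,3], [2,4], [2,5], [2,6], [2,7], [3,4], [3,5], [3,6], [3,7], [4,5], [4,6], [4,7], [5,6], [5,7], [6,7]
  2-simplices (14): [1,2,3], [1,2,7], [1,3,4], [1,4,6], [1,5,6], [1,5,7], [2,3,6], [2,4,5], [2,4,7], [2,5,6], [3,4,5], [3,5,7], [3,6,7], [4,6,7]

Hence C_0 ≅ Z^7, C_1 ≅ Z^21, C_2 ≅ Z^14.

∂_1: C_1 → C_0 is given by ∂[p,q] = [q] − [p]. For instance
  ∂[2,3] = [3] − [2].
This gives a 7×21 integer matrix of rank 6; reducing to Smith normal form yields diagonal entries (1,1,1,1,1,1).

The boundary map ∂_2: C_2 → C_1 maps a triangle to the signed sum of its edges. For instance
  ∂[2,4,5] = [4,5] − [2,5] + [2,4],
  ∂[2,4,7] = [4,7] − [2,7] + [2,4].
This gives a 21×14 integer matrix of rank 13; reducing to Smith normal form yields diagonal entries (1,1,1,1,1,1,1,1,1,1,1,1,1).

Computing H_k = (kernel of ∂_k) / (image of ∂_{k+1}):

  H_0: rank C_0 − rank ∂_1 = 7 − 6 = 1, and the invariant factors of ∂_1 are all 1, so H_0 = Z.
  H_1: rank ker ∂_1 − rank ∂_2 = (21 − 6) − 13 = 2, and the invariant factors of ∂_2 are all 1, so H_1 = Z^2.
  H_2: rank ker ∂_2 − rank ∂_3 = (14 − 13) − 0 = 1, and there is no ∂_3, so H_2 = Z.

As a check, the Euler characteristic is 7 − 21 + 14 = 0, which agrees with 1 − 2 + 1 = 0.
(K is a triangulation of the torus T^2.)

H_0 ≅ Z,  H_1 ≅ Z^2,  H_2 ≅ Z.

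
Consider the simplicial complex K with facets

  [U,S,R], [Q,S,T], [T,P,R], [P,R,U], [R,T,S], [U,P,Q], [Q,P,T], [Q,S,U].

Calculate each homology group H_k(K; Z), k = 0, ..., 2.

H_0 ≅ Z,  H_1 = 0,  H_2 ≅ Z.

We work with the vertex ordering P < Q < R < S < T < U. The simplices of K, each written with vertices in increasing order, are:

  0-simplices (6): P, Q, R, S, T, U
  1-simplices (12): PQ, PR, PT, PU, QS, QT, QU, RS, RT, RU, ST, SU
  2-simplices (8): PQT, PQU, PRT, PRU, QST, QSU, RST, RSU

so the chain groups are C_0 ≅ Z^6, C_1 ≅ Z^12, C_2 ≅ Z^8.

Boundary ∂_1: C_1 → C_0 is given by ∂[p,q] = [q] − [p].
This gives a 6×12 integer matrix of rank 5; reducing to Smith normal form yields diagonal entries (1,1,1,1,1).

∂_2: C_2 → C_1 sends each 2-simplex [p,q,r] to [q,r] − [p,r] + [p,q]. For instance
  ∂QST = ST − QT + QS,
  ∂PRT = RT − PT + PR.
The resulting 12×8 matrix has rank 7, and its Smith normal form has invariant factors (1,1,1,1,1,1,1).

From H_k ≅ ker(∂_k) / im(∂_{k+1}) we obtain:

  H_0: rank C_0 − rank ∂_1 = 6 − 5 = 1, and the invariant factors of ∂_1 are all 1, so H_0 = Z.
  H_1: rank ker ∂_1 − rank ∂_2 = (12 − 5) − 7 = 0, and the invariant factors of ∂_2 are all 1, so H_1 = 0.
  H_2: rank ker ∂_2 − rank ∂_3 = (8 − 7) − 0 = 1, and there is no ∂_3, so H_2 = Z.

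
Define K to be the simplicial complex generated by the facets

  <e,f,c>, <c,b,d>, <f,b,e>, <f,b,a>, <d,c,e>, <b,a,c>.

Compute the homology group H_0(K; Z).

Fix the vertex order a < b < c < d < e < f and write every simplex with vertices in increasing order. Then dim K = 2 and the simplices of K are:

  0-simplices (6): a, b, c, d, e, f
  1-simplices (12): ab, ac, af, bc, bd, be, bf, cd, ce, cf, de, ef
  2-simplices (6): abc, abf, bcd, bef, cde, cef

so the chain groups are C_0 ≅ Z^6, C_1 ≅ Z^12, C_2 ≅ Z^6.

∂_1: C_1 → C_0 sends each edge [p,q] (with p < q) to q − p.
The resulting 6×12 matrix has rank 5, and its Smith normal form has invariant factors (1,1,1,1,1).

The boundary map ∂_2: C_2 → C_1 sends each 2-simplex [p,q,r] to [q,r] − [p,r] + [p,q]. For instance
  ∂abf = bf − af + ab,
  ∂bef = ef − bf + be.
As a 12×6 matrix over Z this has rank 6, with invariant factors (1,1,1,1,1,1).

Computing H_k = (kernel of ∂_k) / (image of ∂_{k+1}):

  H_0: rank C_0 − rank ∂_1 = 6 − 5 = 1, and the invariant factors of ∂_1 are all 1, so H_0 = Z.

H_0 ≅ Z.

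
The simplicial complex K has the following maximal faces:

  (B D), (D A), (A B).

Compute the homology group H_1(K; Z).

Take the total order A < B < D on the vertex set. Then K (dimension 1) consists of the simplices:

  0-simplices (3): A, B, D
  1-simplices (3): AB, AD, BD

giving chain groups C_0 ≅ Z^3, C_1 ≅ Z^3.

The boundary map ∂_1: C_1 → C_0 is given by ∂[p,q] = [q] − [p]. For instance
  ∂AB = B − A.
The 3×3 boundary matrix has rank 2 and Smith normal form diag(1,1).

From H_k ≅ ker(∂_k) / im(∂_{k+1}) we obtain:

  H_1: rank ker ∂_1 − rank ∂_2 = (3 − 2) − 0 = 1, and there is no ∂_2, so H_1 = Z.

H_1 ≅ Z.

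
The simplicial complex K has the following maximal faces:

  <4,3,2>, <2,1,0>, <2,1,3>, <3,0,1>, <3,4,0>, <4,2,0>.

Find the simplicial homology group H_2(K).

Take the total order 0 < 1 < 2 < 3 < 4 on the vertex set. Then K (dimension 2) consists of the simplices:

  0-simplices (5): [0], [1], [2], [3], [4]
  1-simplices (9): [0,1], [0,2], [0,3], [0,4], [1,2], [1,3], [2,3], [2,4], [3,4]
  2-simplices (6): [0,1,2], [0,1,3], [0,2,4], [0,3,4], [1,2,3], [2,3,4]

giving chain groups C_0 ≅ Z^5, C_1 ≅ Z^9, C_2 ≅ Z^6.

The boundary map ∂_1: C_1 → C_0 sends each edge [p,q] (with p < q) to q − p. For instance
  ∂[0,3] = [3] − [0].
The resulting 5×9 matrix has rank 4, and its Smith normal form has invariant factors (1,1,1,1).

∂_2: C_2 → C_1 maps a triangle to the signed sum of its edges. For instance
  ∂[0,3,4] = [3,4] − [0,4] + [0,3],
  ∂[0,1,3] = [1,3] − [0,3] + [0,1].
This gives a 9×6 integer matrix of rank 5; reducing to Smith normal form yields diagonal entries (1,1,1,1,1).

From H_k ≅ ker(∂_k) / im(∂_{k+1}) we obtain:

  H_2: rank ker ∂_2 − rank ∂_3 = (6 − 5) − 0 = 1, and there is no ∂_3, so H_2 = Z.

H_2 = Z.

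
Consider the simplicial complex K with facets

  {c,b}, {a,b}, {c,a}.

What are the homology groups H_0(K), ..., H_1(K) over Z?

H_0 = Z,  H_1 = Z.

We work with the vertex ordering a < b < c. The simplices of K, each written with vertices in increasing order, are:

  0-simplices (3): a, b, c
  1-simplices (3): ab, ac, bc

giving chain groups C_0 ≅ Z^3, C_1 ≅ Z^3.

Boundary ∂_1: C_1 → C_0 maps an edge to its endpoints' difference, ∂[p,q] = q − p. For instance
  ∂ab = b − a.
This gives a 3×3 integer matrix of rank 2; reducing to Smith normal form yields diagonal entries (1,1).

Now H_k = ker ∂_k / im ∂_{k+1}, so:

  H_0: rank C_0 − rank ∂_1 = 3 − 2 = 1, and the invariant factors of ∂_1 are all 1, so H_0 ≅ Z.
  H_1: rank ker ∂_1 − rank ∂_2 = (3 − 2) − 0 = 1, and there is no ∂_2, so H_1 ≅ Z.

(K is a triangulation of the circle S^1.)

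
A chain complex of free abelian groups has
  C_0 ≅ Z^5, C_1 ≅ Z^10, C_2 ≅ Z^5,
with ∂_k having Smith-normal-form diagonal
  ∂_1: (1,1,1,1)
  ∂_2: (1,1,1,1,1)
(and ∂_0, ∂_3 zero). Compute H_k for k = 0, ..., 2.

H_0 ≅ Z,  H_1 ≅ Z,  H_2 = 0.

H_0: b_0 = 5 − 0 − 4 = 1; torsion from ∂_1 factors > 1: none. So H_0 ≅ Z.
H_1: b_1 = 10 − 4 − 5 = 1; torsion from ∂_2 factors > 1: none. So H_1 ≅ Z.
H_2: b_2 = 5 − 5 − 0 = 0; torsion from ∂_3 factors > 1: none. So H_2 ≅ 0.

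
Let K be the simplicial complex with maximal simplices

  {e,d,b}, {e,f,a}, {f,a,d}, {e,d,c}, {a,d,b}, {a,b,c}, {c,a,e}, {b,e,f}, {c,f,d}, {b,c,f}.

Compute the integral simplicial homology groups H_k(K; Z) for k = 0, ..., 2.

Order the vertices as a < b < c < d < e < f. Listing each simplex with vertices in this order, K has dimension 2 with simplices:

  0-simplices (6): a, b, c, d, e, f
  1-simplices (15): ab, ac, ad, ae, af, bc, bd, be, bf, cd, ce, cf, de, df, ef
  2-simplices (10): abc, abd, ace, adf, aef, bcf, bde, bef, cde, cdf

giving chain groups C_0 ≅ Z^6, C_1 ≅ Z^15, C_2 ≅ Z^10.

Boundary ∂_1: C_1 → C_0 is given by ∂[p,q] = [q] − [p]. For instance
  ∂cf = f − c.
This gives a 6×15 integer matrix of rank 5; reducing to Smith normal form yields diagonal entries (1,1,1,1,1).

The boundary map ∂_2: C_2 → C_1 sends each 2-simplex [p,q,r] to [q,r] − [p,r] + [p,q]. For instance
  ∂abc = bc − ac + ab,
  ∂bde = de − be + bd.
The 15×10 boundary matrix has rank 10 and Smith normal form diag(1,1,1,1,1,1,1,1,1,2).

Reading off H_k = ker ∂_k / im ∂_{k+1}:

  H_0: rank C_0 − rank ∂_1 = 6 − 5 = 1, and the invariant factors of ∂_1 are all 1, so H_0 = Z.
  H_1: rank ker ∂_1 − rank ∂_2 = (15 − 5) − 10 = 0, and ∂_2 has invariant factor 2 > 1, so H_1 = Z/2Z.
  H_2: rank ker ∂_2 − rank ∂_3 = (10 − 10) − 0 = 0, and there is no ∂_3, so H_2 = 0.

As a check, the Euler characteristic is 6 − 15 + 10 = 1, which agrees with 1 − 0 + 0 = 1.

H_0 ≅ Z,  H_1 ≅ Z/2Z,  H_2 = 0.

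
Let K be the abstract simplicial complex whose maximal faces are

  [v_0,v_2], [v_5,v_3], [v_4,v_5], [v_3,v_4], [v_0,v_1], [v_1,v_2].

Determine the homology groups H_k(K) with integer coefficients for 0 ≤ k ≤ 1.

Fix the vertex order v_0 < v_1 < v_2 < v_3 < v_4 < v_5 and write every simplex with vertices in increasing order. Then dim K = 1 and the simplices of K are:

  0-simplices (6): [v_0], [v_1], [v_2], [v_3], [v_4], [v_5]
  1-simplices (6): [v_0,v_1], [v_0,v_2], [v_1,v_2], [v_3,v_4], [v_3,v_5], [v_4,v_5]

giving chain groups C_0 ≅ Z^6, C_1 ≅ Z^6.

The boundary map ∂_1: C_1 → C_0 sends each edge [p,q] (with p < q) to q − p.
As a 6×6 matrix over Z this has rank 4, with invariant factors (1,1,1,1).

Computing H_k = (kernel of ∂_k) / (image of ∂_{k+1}):

  H_0: rank C_0 − rank ∂_1 = 6 − 4 = 2, and the invariant factors of ∂_1 are all 1, so H_0 ≅ Z^2.
  H_1: rank ker ∂_1 − rank ∂_2 = (6 − 4) − 0 = 2, and there is no ∂_2, so H_1 ≅ Z^2.

As a check, the Euler characteristic is 6 − 6 = 0, which agrees with 2 − 2 = 0.

H_0 = Z^2,  H_1 = Z^2.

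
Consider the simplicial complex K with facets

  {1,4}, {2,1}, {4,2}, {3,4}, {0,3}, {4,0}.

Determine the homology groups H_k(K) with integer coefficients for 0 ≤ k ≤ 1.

H_0 ≅ Z,  H_1 ≅ Z^2.

Take the total order 0 < 1 < 2 < 3 < 4 on the vertex set. Then K (dimension 1) consists of the simplices:

  0-simplices (5): [0], [1], [2], [3], [4]
  1-simplices (6): [0,3], [0,4], [1,2], [1,4], [2,4], [3,4]

Hence C_0 ≅ Z^5, C_1 ≅ Z^6.

∂_1: C_1 → C_0 sends each edge [p,q] (with p < q) to q − p.
As a 5×6 matrix over Z this has rank 4, with invariant factors (1,1,1,1).

Now H_k = ker ∂_k / im ∂_{k+1}, so:

  H_0: rank C_0 − rank ∂_1 = 5 − 4 = 1, and the invariant factors of ∂_1 are all 1, so H_0 = Z.
  H_1: rank ker ∂_1 − rank ∂_2 = (6 − 4) − 0 = 2, and there is no ∂_2, so H_1 = Z^2.

(K is a triangulation of a wedge of 2 circles.)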